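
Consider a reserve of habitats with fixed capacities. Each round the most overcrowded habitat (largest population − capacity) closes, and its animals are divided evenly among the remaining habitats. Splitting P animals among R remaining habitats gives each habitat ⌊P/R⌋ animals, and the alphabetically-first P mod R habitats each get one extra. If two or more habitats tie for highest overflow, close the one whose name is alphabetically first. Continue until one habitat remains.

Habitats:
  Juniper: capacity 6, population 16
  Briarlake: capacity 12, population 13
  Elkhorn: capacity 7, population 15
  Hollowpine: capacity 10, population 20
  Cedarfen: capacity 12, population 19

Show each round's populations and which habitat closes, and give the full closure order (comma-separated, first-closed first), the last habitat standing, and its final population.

Round 1: Briarlake=13 Cedarfen=19 Elkhorn=15 Hollowpine=20 Juniper=16 → close Hollowpine (overflow 10)
  20÷4 = 5 each, +1 to first 0
Round 2: Briarlake=18 Cedarfen=24 Elkhorn=20 Juniper=21 → close Juniper (overflow 15)
  21÷3 = 7 each, +1 to first 0
Round 3: Briarlake=25 Cedarfen=31 Elkhorn=27 → close Elkhorn (overflow 20)
  27÷2 = 13 each, +1 to first 1
Round 4: Briarlake=39 Cedarfen=44 → close Cedarfen (overflow 32)
  44÷1 = 44 each, +1 to first 0

Closure order: Hollowpine, Juniper, Elkhorn, Cedarfen
Last habitat: Briarlake with 83 animals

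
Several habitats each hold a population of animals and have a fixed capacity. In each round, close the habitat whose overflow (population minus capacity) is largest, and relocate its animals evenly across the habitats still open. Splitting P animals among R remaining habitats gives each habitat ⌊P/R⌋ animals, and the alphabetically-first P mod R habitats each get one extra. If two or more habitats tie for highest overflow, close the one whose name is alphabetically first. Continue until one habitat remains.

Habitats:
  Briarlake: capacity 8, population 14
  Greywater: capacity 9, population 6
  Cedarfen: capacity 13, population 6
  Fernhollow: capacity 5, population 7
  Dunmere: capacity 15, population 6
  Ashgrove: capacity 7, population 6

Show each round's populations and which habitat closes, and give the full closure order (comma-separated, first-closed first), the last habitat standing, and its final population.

Closure order: Briarlake, Fernhollow, Ashgrove, Greywater, Cedarfen
Last habitat: Dunmere with 45 animals

Round 1: Ashgrove=6 Briarlake=14 Cedarfen=6 Dunmere=6 Fernhollow=7 Greywater=6 → close Briarlake (overflow 6)
  14÷5 = 2 each, +1 to first 4
Round 2: Ashgrove=9 Cedarfen=9 Dunmere=9 Fernhollow=10 Greywater=8 → close Fernhollow (overflow 5)
  10÷4 = 2 each, +1 to first 2
Round 3: Ashgrove=12 Cedarfen=12 Dunmere=11 Greywater=10 → close Ashgrove (overflow 5)
  12÷3 = 4 each, +1 to first 0
Round 4: Cedarfen=16 Dunmere=15 Greywater=14 → close Greywater (overflow 5)
  14÷2 = 7 each, +1 to first 0
Round 5: Cedarfen=23 Dunmere=22 → close Cedarfen (overflow 10)
  23÷1 = 23 each, +1 to first 0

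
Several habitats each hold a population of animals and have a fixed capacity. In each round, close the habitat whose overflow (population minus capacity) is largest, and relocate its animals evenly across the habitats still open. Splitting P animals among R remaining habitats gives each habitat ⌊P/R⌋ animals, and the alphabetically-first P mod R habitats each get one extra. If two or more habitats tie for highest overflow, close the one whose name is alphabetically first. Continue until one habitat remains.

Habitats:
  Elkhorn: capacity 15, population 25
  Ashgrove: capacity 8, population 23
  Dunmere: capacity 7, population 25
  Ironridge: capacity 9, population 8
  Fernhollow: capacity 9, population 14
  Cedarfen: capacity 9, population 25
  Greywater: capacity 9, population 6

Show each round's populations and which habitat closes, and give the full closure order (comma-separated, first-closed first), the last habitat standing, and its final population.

Round 1: Ashgrove=23 Cedarfen=25 Dunmere=25 Elkhorn=25 Fernhollow=14 Greywater=6 Ironridge=8 → close Dunmere (overflow 18)
  25÷6 = 4 each, +1 to first 1
Round 2: Ashgrove=28 Cedarfen=29 Elkhorn=29 Fernhollow=18 Greywater=10 Ironridge=12 → close Ashgrove (overflow 20)
  28÷5 = 5 each, +1 to first 3
Round 3: Cedarfen=35 Elkhorn=35 Fernhollow=24 Greywater=15 Ironridge=17 → close Cedarfen (overflow 26)
  35÷4 = 8 each, +1 to first 3
Round 4: Elkhorn=44 Fernhollow=33 Greywater=24 Ironridge=25 → close Elkhorn (overflow 29)
  44÷3 = 14 each, +1 to first 2
Round 5: Fernhollow=48 Greywater=39 Ironridge=39 → close Fernhollow (overflow 39)
  48÷2 = 24 each, +1 to first 0
Round 6: Greywater=63 Ironridge=63 → close Greywater (overflow 54)
  63÷1 = 63 each, +1 to first 0

Closure order: Dunmere, Ashgrove, Cedarfen, Elkhorn, Fernhollow, Greywater
Last habitat: Ironridge with 126 animals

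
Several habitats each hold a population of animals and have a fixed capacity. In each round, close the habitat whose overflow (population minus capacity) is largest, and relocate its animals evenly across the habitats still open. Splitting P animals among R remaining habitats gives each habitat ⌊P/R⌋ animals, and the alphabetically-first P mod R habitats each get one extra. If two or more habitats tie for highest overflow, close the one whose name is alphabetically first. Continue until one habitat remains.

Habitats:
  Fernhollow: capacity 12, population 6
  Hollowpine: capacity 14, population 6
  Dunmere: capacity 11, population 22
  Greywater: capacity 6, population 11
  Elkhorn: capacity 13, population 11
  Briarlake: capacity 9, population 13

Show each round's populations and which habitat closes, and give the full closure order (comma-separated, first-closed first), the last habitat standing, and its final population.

Closure order: Dunmere, Briarlake, Greywater, Elkhorn, Fernhollow
Last habitat: Hollowpine with 69 animals

Round 1: Briarlake=13 Dunmere=22 Elkhorn=11 Fernhollow=6 Greywater=11 Hollowpine=6 → close Dunmere (overflow 11)
  22÷5 = 4 each, +1 to first 2
Round 2: Briarlake=18 Elkhorn=16 Fernhollow=10 Greywater=15 Hollowpine=10 → close Briarlake (overflow 9)
  18÷4 = 4 each, +1 to first 2
Round 3: Elkhorn=21 Fernhollow=15 Greywater=19 Hollowpine=14 → close Greywater (overflow 13)
  19÷3 = 6 each, +1 to first 1
Round 4: Elkhorn=28 Fernhollow=21 Hollowpine=20 → close Elkhorn (overflow 15)
  28÷2 = 14 each, +1 to first 0
Round 5: Fernhollow=35 Hollowpine=34 → close Fernhollow (overflow 23)
  35÷1 = 35 each, +1 to first 0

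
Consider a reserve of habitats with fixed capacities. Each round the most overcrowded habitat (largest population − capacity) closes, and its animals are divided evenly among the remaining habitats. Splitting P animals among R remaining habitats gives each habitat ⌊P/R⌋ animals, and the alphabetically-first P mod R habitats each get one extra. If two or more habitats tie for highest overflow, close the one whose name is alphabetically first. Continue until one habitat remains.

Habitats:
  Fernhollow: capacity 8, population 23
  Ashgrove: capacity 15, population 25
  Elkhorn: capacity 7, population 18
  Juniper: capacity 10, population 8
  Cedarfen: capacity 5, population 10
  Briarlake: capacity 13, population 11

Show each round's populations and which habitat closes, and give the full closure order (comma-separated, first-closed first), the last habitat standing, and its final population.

Closure order: Fernhollow, Ashgrove, Elkhorn, Cedarfen, Briarlake
Last habitat: Juniper with 95 animals

Round 1: Ashgrove=25 Briarlake=11 Cedarfen=10 Elkhorn=18 Fernhollow=23 Juniper=8 → close Fernhollow (overflow 15)
  23÷5 = 4 each, +1 to first 3
Round 2: Ashgrove=30 Briarlake=16 Cedarfen=15 Elkhorn=22 Juniper=12 → close Ashgrove (overflow 15)
  30÷4 = 7 each, +1 to first 2
Round 3: Briarlake=24 Cedarfen=23 Elkhorn=29 Juniper=19 → close Elkhorn (overflow 22)
  29÷3 = 9 each, +1 to first 2
Round 4: Briarlake=34 Cedarfen=33 Juniper=28 → close Cedarfen (overflow 28)
  33÷2 = 16 each, +1 to first 1
Round 5: Briarlake=51 Juniper=44 → close Briarlake (overflow 38)
  51÷1 = 51 each, +1 to first 0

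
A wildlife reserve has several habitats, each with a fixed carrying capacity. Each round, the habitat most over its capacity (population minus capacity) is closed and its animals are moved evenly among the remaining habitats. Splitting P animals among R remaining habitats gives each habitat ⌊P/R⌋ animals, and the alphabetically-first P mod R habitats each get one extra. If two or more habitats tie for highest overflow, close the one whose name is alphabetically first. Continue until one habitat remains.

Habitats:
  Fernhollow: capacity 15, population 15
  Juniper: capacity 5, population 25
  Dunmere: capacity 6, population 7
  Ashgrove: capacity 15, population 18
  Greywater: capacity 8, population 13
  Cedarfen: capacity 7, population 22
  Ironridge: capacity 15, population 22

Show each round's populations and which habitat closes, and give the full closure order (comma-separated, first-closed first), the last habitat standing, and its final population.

Round 1: Ashgrove=18 Cedarfen=22 Dunmere=7 Fernhollow=15 Greywater=13 Ironridge=22 Juniper=25 → close Juniper (overflow 20)
  25÷6 = 4 each, +1 to first 1
Round 2: Ashgrove=23 Cedarfen=26 Dunmere=11 Fernhollow=19 Greywater=17 Ironridge=26 → close Cedarfen (overflow 19)
  26÷5 = 5 each, +1 to first 1
Round 3: Ashgrove=29 Dunmere=16 Fernhollow=24 Greywater=22 Ironridge=31 → close Ironridge (overflow 16)
  31÷4 = 7 each, +1 to first 3
Round 4: Ashgrove=37 Dunmere=24 Fernhollow=32 Greywater=29 → close Ashgrove (overflow 22)
  37÷3 = 12 each, +1 to first 1
Round 5: Dunmere=37 Fernhollow=44 Greywater=41 → close Greywater (overflow 33)
  41÷2 = 20 each, +1 to first 1
Round 6: Dunmere=58 Fernhollow=64 → close Dunmere (overflow 52)
  58÷1 = 58 each, +1 to first 0

Closure order: Juniper, Cedarfen, Ironridge, Ashgrove, Greywater, Dunmere
Last habitat: Fernhollow with 122 animals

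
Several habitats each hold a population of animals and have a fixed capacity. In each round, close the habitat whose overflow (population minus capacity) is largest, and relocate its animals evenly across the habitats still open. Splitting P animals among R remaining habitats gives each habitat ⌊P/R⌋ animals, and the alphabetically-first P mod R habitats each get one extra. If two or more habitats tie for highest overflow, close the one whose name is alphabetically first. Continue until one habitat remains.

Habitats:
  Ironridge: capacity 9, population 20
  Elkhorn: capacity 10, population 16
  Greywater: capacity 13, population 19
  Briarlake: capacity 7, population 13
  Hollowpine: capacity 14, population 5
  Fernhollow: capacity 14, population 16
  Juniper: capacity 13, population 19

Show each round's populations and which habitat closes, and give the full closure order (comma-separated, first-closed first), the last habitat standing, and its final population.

Closure order: Ironridge, Briarlake, Elkhorn, Greywater, Juniper, Fernhollow
Last habitat: Hollowpine with 108 animals

Round 1: Briarlake=13 Elkhorn=16 Fernhollow=16 Greywater=19 Hollowpine=5 Ironridge=20 Juniper=19 → close Ironridge (overflow 11)
  20÷6 = 3 each, +1 to first 2
Round 2: Briarlake=17 Elkhorn=20 Fernhollow=19 Greywater=22 Hollowpine=8 Juniper=22 → close Briarlake (overflow 10)
  17÷5 = 3 each, +1 to first 2
Round 3: Elkhorn=24 Fernhollow=23 Greywater=25 Hollowpine=11 Juniper=25 → close Elkhorn (overflow 14)
  24÷4 = 6 each, +1 to first 0
Round 4: Fernhollow=29 Greywater=31 Hollowpine=17 Juniper=31 → close Greywater (overflow 18)
  31÷3 = 10 each, +1 to first 1
Round 5: Fernhollow=40 Hollowpine=27 Juniper=41 → close Juniper (overflow 28)
  41÷2 = 20 each, +1 to first 1
Round 6: Fernhollow=61 Hollowpine=47 → close Fernhollow (overflow 47)
  61÷1 = 61 each, +1 to first 0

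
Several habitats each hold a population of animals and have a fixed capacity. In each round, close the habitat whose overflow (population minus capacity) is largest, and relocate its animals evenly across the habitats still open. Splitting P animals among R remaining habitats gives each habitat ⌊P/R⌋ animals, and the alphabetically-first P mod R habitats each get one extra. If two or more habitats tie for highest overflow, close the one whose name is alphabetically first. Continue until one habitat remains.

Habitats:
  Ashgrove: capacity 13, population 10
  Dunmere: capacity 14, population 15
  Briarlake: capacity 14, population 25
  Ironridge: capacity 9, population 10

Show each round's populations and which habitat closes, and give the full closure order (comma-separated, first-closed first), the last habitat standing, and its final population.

Closure order: Briarlake, Dunmere, Ironridge
Last habitat: Ashgrove with 60 animals

Round 1: Ashgrove=10 Briarlake=25 Dunmere=15 Ironridge=10 → close Briarlake (overflow 11)
  25÷3 = 8 each, +1 to first 1
Round 2: Ashgrove=19 Dunmere=23 Ironridge=18 → close Dunmere (overflow 9)
  23÷2 = 11 each, +1 to first 1
Round 3: Ashgrove=31 Ironridge=29 → close Ironridge (overflow 20)
  29÷1 = 29 each, +1 to first 0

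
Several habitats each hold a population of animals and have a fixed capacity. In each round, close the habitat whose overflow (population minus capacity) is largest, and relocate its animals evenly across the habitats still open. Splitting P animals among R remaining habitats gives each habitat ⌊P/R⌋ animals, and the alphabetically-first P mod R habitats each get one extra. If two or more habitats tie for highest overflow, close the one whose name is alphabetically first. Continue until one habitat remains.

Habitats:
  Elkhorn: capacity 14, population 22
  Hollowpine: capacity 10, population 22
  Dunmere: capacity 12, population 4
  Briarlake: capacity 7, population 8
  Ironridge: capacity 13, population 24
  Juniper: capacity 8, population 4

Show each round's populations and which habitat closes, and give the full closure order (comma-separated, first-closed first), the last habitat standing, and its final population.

Closure order: Hollowpine, Ironridge, Elkhorn, Briarlake, Juniper
Last habitat: Dunmere with 84 animals

Round 1: Briarlake=8 Dunmere=4 Elkhorn=22 Hollowpine=22 Ironridge=24 Juniper=4 → close Hollowpine (overflow 12)
  22÷5 = 4 each, +1 to first 2
Round 2: Briarlake=13 Dunmere=9 Elkhorn=26 Ironridge=28 Juniper=8 → close Ironridge (overflow 15)
  28÷4 = 7 each, +1 to first 0
Round 3: Briarlake=20 Dunmere=16 Elkhorn=33 Juniper=15 → close Elkhorn (overflow 19)
  33÷3 = 11 each, +1 to first 0
Round 4: Briarlake=31 Dunmere=27 Juniper=26 → close Briarlake (overflow 24)
  31÷2 = 15 each, +1 to first 1
Round 5: Dunmere=43 Juniper=41 → close Juniper (overflow 33)
  41÷1 = 41 each, +1 to first 0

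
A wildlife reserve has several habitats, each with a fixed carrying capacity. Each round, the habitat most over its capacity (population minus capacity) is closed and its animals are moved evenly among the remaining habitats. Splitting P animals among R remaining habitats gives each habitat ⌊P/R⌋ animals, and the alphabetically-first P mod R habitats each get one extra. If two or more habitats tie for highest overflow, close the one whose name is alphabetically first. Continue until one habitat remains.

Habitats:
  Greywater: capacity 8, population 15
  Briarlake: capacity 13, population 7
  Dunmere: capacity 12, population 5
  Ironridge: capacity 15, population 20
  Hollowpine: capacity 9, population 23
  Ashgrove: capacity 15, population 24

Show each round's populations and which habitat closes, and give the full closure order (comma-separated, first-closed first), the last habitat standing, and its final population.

Round 1: Ashgrove=24 Briarlake=7 Dunmere=5 Greywater=15 Hollowpine=23 Ironridge=20 → close Hollowpine (overflow 14)
  23÷5 = 4 each, +1 to first 3
Round 2: Ashgrove=29 Briarlake=12 Dunmere=10 Greywater=19 Ironridge=24 → close Ashgrove (overflow 14)
  29÷4 = 7 each, +1 to first 1
Round 3: Briarlake=20 Dunmere=17 Greywater=26 Ironridge=31 → close Greywater (overflow 18)
  26÷3 = 8 each, +1 to first 2
Round 4: Briarlake=29 Dunmere=26 Ironridge=39 → close Ironridge (overflow 24)
  39÷2 = 19 each, +1 to first 1
Round 5: Briarlake=49 Dunmere=45 → close Briarlake (overflow 36)
  49÷1 = 49 each, +1 to first 0

Closure order: Hollowpine, Ashgrove, Greywater, Ironridge, Briarlake
Last habitat: Dunmere with 94 animals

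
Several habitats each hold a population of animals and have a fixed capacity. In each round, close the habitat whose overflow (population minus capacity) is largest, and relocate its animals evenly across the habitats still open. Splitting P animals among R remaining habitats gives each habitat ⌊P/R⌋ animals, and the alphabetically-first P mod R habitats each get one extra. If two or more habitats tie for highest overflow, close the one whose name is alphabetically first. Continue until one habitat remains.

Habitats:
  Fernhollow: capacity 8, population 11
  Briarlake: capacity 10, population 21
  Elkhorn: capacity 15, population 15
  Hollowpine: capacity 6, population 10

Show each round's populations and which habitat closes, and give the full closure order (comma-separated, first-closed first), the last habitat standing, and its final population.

Closure order: Briarlake, Hollowpine, Fernhollow
Last habitat: Elkhorn with 57 animals

Round 1: Briarlake=21 Elkhorn=15 Fernhollow=11 Hollowpine=10 → close Briarlake (overflow 11)
  21÷3 = 7 each, +1 to first 0
Round 2: Elkhorn=22 Fernhollow=18 Hollowpine=17 → close Hollowpine (overflow 11)
  17÷2 = 8 each, +1 to first 1
Round 3: Elkhorn=31 Fernhollow=26 → close Fernhollow (overflow 18)
  26÷1 = 26 each, +1 to first 0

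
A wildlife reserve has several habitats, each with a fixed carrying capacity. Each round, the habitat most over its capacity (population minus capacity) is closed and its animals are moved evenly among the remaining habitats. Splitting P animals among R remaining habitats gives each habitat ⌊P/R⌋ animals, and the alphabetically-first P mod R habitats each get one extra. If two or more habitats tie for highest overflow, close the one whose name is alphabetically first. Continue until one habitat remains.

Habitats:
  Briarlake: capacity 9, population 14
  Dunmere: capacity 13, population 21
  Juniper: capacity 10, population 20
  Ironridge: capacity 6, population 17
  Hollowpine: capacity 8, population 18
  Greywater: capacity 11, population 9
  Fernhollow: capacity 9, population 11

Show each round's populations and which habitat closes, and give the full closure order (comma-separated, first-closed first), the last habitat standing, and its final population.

Round 1: Briarlake=14 Dunmere=21 Fernhollow=11 Greywater=9 Hollowpine=18 Ironridge=17 Juniper=20 → close Ironridge (overflow 11)
  17÷6 = 2 each, +1 to first 5
Round 2: Briarlake=17 Dunmere=24 Fernhollow=14 Greywater=12 Hollowpine=21 Juniper=22 → close Hollowpine (overflow 13)
  21÷5 = 4 each, +1 to first 1
Round 3: Briarlake=22 Dunmere=28 Fernhollow=18 Greywater=16 Juniper=26 → close Juniper (overflow 16)
  26÷4 = 6 each, +1 to first 2
Round 4: Briarlake=29 Dunmere=35 Fernhollow=24 Greywater=22 → close Dunmere (overflow 22)
  35÷3 = 11 each, +1 to first 2
Round 5: Briarlake=41 Fernhollow=36 Greywater=33 → close Briarlake (overflow 32)
  41÷2 = 20 each, +1 to first 1
Round 6: Fernhollow=57 Greywater=53 → close Fernhollow (overflow 48)
  57÷1 = 57 each, +1 to first 0

Closure order: Ironridge, Hollowpine, Juniper, Dunmere, Briarlake, Fernhollow
Last habitat: Greywater with 110 animals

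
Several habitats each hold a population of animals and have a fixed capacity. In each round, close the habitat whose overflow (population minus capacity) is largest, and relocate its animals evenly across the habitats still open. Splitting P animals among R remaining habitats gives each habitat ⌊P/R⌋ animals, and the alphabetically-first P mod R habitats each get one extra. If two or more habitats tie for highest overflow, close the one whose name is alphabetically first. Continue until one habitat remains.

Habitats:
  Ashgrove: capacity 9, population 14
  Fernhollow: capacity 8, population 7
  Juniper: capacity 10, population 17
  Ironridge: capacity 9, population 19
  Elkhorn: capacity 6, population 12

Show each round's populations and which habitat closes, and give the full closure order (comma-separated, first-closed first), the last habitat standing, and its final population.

Closure order: Ironridge, Elkhorn, Ashgrove, Juniper
Last habitat: Fernhollow with 69 animals

Round 1: Ashgrove=14 Elkhorn=12 Fernhollow=7 Ironridge=19 Juniper=17 → close Ironridge (overflow 10)
  19÷4 = 4 each, +1 to first 3
Round 2: Ashgrove=19 Elkhorn=17 Fernhollow=12 Juniper=21 → close Elkhorn (overflow 11)
  17÷3 = 5 each, +1 to first 2
Round 3: Ashgrove=25 Fernhollow=18 Juniper=26 → close Ashgrove (overflow 16)
  25÷2 = 12 each, +1 to first 1
Round 4: Fernhollow=31 Juniper=38 → close Juniper (overflow 28)
  38÷1 = 38 each, +1 to first 0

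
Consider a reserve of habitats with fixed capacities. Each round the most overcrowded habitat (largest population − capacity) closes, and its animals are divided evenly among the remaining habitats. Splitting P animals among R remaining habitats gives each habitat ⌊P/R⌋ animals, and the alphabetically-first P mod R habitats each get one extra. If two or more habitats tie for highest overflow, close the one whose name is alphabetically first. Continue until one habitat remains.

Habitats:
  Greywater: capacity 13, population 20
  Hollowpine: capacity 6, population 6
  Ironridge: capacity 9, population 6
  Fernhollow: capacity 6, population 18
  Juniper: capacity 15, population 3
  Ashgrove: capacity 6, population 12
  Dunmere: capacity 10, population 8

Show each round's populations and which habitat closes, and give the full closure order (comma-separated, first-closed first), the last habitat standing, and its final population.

Round 1: Ashgrove=12 Dunmere=8 Fernhollow=18 Greywater=20 Hollowpine=6 Ironridge=6 Juniper=3 → close Fernhollow (overflow 12)
  18÷6 = 3 each, +1 to first 0
Round 2: Ashgrove=15 Dunmere=11 Greywater=23 Hollowpine=9 Ironridge=9 Juniper=6 → close Greywater (overflow 10)
  23÷5 = 4 each, +1 to first 3
Round 3: Ashgrove=20 Dunmere=16 Hollowpine=14 Ironridge=13 Juniper=10 → close Ashgrove (overflow 14)
  20÷4 = 5 each, +1 to first 0
Round 4: Dunmere=21 Hollowpine=19 Ironridge=18 Juniper=15 → close Hollowpine (overflow 13)
  19÷3 = 6 each, +1 to first 1
Round 5: Dunmere=28 Ironridge=24 Juniper=21 → close Dunmere (overflow 18)
  28÷2 = 14 each, +1 to first 0
Round 6: Ironridge=38 Juniper=35 → close Ironridge (overflow 29)
  38÷1 = 38 each, +1 to first 0

Closure order: Fernhollow, Greywater, Ashgrove, Hollowpine, Dunmere, Ironridge
Last habitat: Juniper with 73 animals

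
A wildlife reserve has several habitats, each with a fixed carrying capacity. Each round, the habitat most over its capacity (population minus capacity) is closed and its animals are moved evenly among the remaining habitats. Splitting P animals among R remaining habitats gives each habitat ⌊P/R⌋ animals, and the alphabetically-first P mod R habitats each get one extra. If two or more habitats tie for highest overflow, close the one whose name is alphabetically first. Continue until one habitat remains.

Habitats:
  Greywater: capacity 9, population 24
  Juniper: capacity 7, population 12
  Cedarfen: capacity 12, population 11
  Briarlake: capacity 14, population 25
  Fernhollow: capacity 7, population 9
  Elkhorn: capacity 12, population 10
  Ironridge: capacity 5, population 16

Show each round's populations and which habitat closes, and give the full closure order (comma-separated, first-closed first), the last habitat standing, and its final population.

Closure order: Greywater, Briarlake, Ironridge, Juniper, Fernhollow, Cedarfen
Last habitat: Elkhorn with 107 animals

Round 1: Briarlake=25 Cedarfen=11 Elkhorn=10 Fernhollow=9 Greywater=24 Ironridge=16 Juniper=12 → close Greywater (overflow 15)
  24÷6 = 4 each, +1 to first 0
Round 2: Briarlake=29 Cedarfen=15 Elkhorn=14 Fernhollow=13 Ironridge=20 Juniper=16 → close Briarlake (overflow 15)
  29÷5 = 5 each, +1 to first 4
Round 3: Cedarfen=21 Elkhorn=20 Fernhollow=19 Ironridge=26 Juniper=21 → close Ironridge (overflow 21)
  26÷4 = 6 each, +1 to first 2
Round 4: Cedarfen=28 Elkhorn=27 Fernhollow=25 Juniper=27 → close Juniper (overflow 20)
  27÷3 = 9 each, +1 to first 0
Round 5: Cedarfen=37 Elkhorn=36 Fernhollow=34 → close Fernhollow (overflow 27)
  34÷2 = 17 each, +1 to first 0
Round 6: Cedarfen=54 Elkhorn=53 → close Cedarfen (overflow 42)
  54÷1 = 54 each, +1 to first 0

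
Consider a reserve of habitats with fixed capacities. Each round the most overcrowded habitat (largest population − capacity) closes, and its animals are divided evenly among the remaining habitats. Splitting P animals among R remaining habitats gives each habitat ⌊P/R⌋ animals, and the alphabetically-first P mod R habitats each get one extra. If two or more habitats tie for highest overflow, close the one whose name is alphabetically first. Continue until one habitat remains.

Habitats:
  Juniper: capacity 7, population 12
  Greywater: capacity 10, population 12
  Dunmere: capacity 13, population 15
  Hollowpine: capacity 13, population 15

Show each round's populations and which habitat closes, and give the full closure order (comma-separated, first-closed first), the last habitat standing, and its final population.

Round 1: Dunmere=15 Greywater=12 Hollowpine=15 Juniper=12 → close Juniper (overflow 5)
  12÷3 = 4 each, +1 to first 0
Round 2: Dunmere=19 Greywater=16 Hollowpine=19 → close Dunmere (overflow 6)
  19÷2 = 9 each, +1 to first 1
Round 3: Greywater=26 Hollowpine=28 → close Greywater (overflow 16)
  26÷1 = 26 each, +1 to first 0

Closure order: Juniper, Dunmere, Greywater
Last habitat: Hollowpine with 54 animals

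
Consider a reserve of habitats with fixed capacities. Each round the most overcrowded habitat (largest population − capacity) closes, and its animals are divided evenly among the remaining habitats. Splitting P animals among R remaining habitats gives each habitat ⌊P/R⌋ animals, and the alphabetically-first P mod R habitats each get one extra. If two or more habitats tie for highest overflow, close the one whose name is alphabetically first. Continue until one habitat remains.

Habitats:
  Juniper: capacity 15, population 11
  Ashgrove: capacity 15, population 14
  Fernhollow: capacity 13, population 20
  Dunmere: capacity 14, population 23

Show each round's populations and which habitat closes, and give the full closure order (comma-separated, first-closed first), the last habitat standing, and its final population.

Round 1: Ashgrove=14 Dunmere=23 Fernhollow=20 Juniper=11 → close Dunmere (overflow 9)
  23÷3 = 7 each, +1 to first 2
Round 2: Ashgrove=22 Fernhollow=28 Juniper=18 → close Fernhollow (overflow 15)
  28÷2 = 14 each, +1 to first 0
Round 3: Ashgrove=36 Juniper=32 → close Ashgrove (overflow 21)
  36÷1 = 36 each, +1 to first 0

Closure order: Dunmere, Fernhollow, Ashgrove
Last habitat: Juniper with 68 animals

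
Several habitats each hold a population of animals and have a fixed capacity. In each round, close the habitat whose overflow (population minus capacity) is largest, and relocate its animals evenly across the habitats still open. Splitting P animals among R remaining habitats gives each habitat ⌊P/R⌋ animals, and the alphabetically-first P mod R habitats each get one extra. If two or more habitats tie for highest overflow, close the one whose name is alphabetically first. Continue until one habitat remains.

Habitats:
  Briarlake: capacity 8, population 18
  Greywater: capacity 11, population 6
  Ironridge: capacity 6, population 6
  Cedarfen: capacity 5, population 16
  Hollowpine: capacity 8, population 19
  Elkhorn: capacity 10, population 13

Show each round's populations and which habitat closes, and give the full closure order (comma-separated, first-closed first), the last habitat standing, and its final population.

Round 1: Briarlake=18 Cedarfen=16 Elkhorn=13 Greywater=6 Hollowpine=19 Ironridge=6 → close Cedarfen (overflow 11)
  16÷5 = 3 each, +1 to first 1
Round 2: Briarlake=22 Elkhorn=16 Greywater=9 Hollowpine=22 Ironridge=9 → close Briarlake (overflow 14)
  22÷4 = 5 each, +1 to first 2
Round 3: Elkhorn=22 Greywater=15 Hollowpine=27 Ironridge=14 → close Hollowpine (overflow 19)
  27÷3 = 9 each, +1 to first 0
Round 4: Elkhorn=31 Greywater=24 Ironridge=23 → close Elkhorn (overflow 21)
  31÷2 = 15 each, +1 to first 1
Round 5: Greywater=40 Ironridge=38 → close Ironridge (overflow 32)
  38÷1 = 38 each, +1 to first 0

Closure order: Cedarfen, Briarlake, Hollowpine, Elkhorn, Ironridge
Last habitat: Greywater with 78 animals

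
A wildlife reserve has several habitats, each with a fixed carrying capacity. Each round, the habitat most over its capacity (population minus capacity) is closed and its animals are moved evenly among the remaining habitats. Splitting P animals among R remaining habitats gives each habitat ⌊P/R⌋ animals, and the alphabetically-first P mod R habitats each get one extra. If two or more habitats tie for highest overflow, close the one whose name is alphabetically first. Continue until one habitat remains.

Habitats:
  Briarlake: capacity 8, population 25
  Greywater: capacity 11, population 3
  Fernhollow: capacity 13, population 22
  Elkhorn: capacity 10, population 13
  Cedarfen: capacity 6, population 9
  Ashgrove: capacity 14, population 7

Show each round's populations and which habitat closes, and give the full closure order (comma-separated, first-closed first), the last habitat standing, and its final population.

Closure order: Briarlake, Fernhollow, Cedarfen, Elkhorn, Ashgrove
Last habitat: Greywater with 79 animals

Round 1: Ashgrove=7 Briarlake=25 Cedarfen=9 Elkhorn=13 Fernhollow=22 Greywater=3 → close Briarlake (overflow 17)
  25÷5 = 5 each, +1 to first 0
Round 2: Ashgrove=12 Cedarfen=14 Elkhorn=18 Fernhollow=27 Greywater=8 → close Fernhollow (overflow 14)
  27÷4 = 6 each, +1 to first 3
Round 3: Ashgrove=19 Cedarfen=21 Elkhorn=25 Greywater=14 → close Cedarfen (overflow 15)
  21÷3 = 7 each, +1 to first 0
Round 4: Ashgrove=26 Elkhorn=32 Greywater=21 → close Elkhorn (overflow 22)
  32÷2 = 16 each, +1 to first 0
Round 5: Ashgrove=42 Greywater=37 → close Ashgrove (overflow 28)
  42÷1 = 42 each, +1 to first 0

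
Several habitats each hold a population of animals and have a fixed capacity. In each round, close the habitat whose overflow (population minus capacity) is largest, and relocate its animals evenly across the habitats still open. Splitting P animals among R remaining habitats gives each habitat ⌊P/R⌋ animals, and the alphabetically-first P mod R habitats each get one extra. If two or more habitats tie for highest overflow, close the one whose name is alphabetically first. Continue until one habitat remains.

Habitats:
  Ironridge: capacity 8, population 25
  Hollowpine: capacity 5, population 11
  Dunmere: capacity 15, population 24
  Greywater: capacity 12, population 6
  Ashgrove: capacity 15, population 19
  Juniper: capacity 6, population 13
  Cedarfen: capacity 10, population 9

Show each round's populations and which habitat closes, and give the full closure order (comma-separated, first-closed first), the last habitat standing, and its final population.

Closure order: Ironridge, Dunmere, Juniper, Ashgrove, Hollowpine, Cedarfen
Last habitat: Greywater with 107 animals

Round 1: Ashgrove=19 Cedarfen=9 Dunmere=24 Greywater=6 Hollowpine=11 Ironridge=25 Juniper=13 → close Ironridge (overflow 17)
  25÷6 = 4 each, +1 to first 1
Round 2: Ashgrove=24 Cedarfen=13 Dunmere=28 Greywater=10 Hollowpine=15 Juniper=17 → close Dunmere (overflow 13)
  28÷5 = 5 each, +1 to first 3
Round 3: Ashgrove=30 Cedarfen=19 Greywater=16 Hollowpine=20 Juniper=22 → close Juniper (overflow 16)
  22÷4 = 5 each, +1 to first 2
Round 4: Ashgrove=36 Cedarfen=25 Greywater=21 Hollowpine=25 → close Ashgrove (overflow 21)
  36÷3 = 12 each, +1 to first 0
Round 5: Cedarfen=37 Greywater=33 Hollowpine=37 → close Hollowpine (overflow 32)
  37÷2 = 18 each, +1 to first 1
Round 6: Cedarfen=56 Greywater=51 → close Cedarfen (overflow 46)
  56÷1 = 56 each, +1 to first 0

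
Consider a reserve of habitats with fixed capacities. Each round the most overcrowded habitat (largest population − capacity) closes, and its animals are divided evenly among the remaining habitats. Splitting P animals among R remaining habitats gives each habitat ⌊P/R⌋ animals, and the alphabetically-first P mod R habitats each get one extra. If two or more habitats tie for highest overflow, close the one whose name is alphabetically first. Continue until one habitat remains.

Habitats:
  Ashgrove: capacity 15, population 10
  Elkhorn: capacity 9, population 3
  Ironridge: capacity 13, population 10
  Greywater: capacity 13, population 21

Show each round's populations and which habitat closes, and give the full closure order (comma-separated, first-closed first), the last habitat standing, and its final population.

Closure order: Greywater, Ironridge, Ashgrove
Last habitat: Elkhorn with 44 animals

Round 1: Ashgrove=10 Elkhorn=3 Greywater=21 Ironridge=10 → close Greywater (overflow 8)
  21÷3 = 7 each, +1 to first 0
Round 2: Ashgrove=17 Elkhorn=10 Ironridge=17 → close Ironridge (overflow 4)
  17÷2 = 8 each, +1 to first 1
Round 3: Ashgrove=26 Elkhorn=18 → close Ashgrove (overflow 11)
  26÷1 = 26 each, +1 to first 0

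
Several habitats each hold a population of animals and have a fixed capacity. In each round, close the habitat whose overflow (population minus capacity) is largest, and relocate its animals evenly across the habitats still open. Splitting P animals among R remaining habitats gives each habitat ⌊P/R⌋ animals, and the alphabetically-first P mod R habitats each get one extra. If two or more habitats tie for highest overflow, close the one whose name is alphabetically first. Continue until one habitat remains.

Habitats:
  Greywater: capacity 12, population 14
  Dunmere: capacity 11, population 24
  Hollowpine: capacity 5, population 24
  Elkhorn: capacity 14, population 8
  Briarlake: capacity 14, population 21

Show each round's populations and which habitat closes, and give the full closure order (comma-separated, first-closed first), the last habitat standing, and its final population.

Closure order: Hollowpine, Dunmere, Briarlake, Greywater
Last habitat: Elkhorn with 91 animals

Round 1: Briarlake=21 Dunmere=24 Elkhorn=8 Greywater=14 Hollowpine=24 → close Hollowpine (overflow 19)
  24÷4 = 6 each, +1 to first 0
Round 2: Briarlake=27 Dunmere=30 Elkhorn=14 Greywater=20 → close Dunmere (overflow 19)
  30÷3 = 10 each, +1 to first 0
Round 3: Briarlake=37 Elkhorn=24 Greywater=30 → close Briarlake (overflow 23)
  37÷2 = 18 each, +1 to first 1
Round 4: Elkhorn=43 Greywater=48 → close Greywater (overflow 36)
  48÷1 = 48 each, +1 to first 0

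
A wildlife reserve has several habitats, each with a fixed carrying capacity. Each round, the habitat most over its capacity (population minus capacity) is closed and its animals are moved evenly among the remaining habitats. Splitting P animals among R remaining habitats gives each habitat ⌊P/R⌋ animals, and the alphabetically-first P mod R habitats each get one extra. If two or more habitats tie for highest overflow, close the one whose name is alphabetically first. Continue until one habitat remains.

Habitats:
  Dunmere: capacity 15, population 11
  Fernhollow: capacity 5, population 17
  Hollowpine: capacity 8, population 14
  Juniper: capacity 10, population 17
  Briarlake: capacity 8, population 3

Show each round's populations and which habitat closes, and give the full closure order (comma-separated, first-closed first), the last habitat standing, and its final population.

Closure order: Fernhollow, Juniper, Hollowpine, Briarlake
Last habitat: Dunmere with 62 animals

Round 1: Briarlake=3 Dunmere=11 Fernhollow=17 Hollowpine=14 Juniper=17 → close Fernhollow (overflow 12)
  17÷4 = 4 each, +1 to first 1
Round 2: Briarlake=8 Dunmere=15 Hollowpine=18 Juniper=21 → close Juniper (overflow 11)
  21÷3 = 7 each, +1 to first 0
Round 3: Briarlake=15 Dunmere=22 Hollowpine=25 → close Hollowpine (overflow 17)
  25÷2 = 12 each, +1 to first 1
Round 4: Briarlake=28 Dunmere=34 → close Briarlake (overflow 20)
  28÷1 = 28 each, +1 to first 0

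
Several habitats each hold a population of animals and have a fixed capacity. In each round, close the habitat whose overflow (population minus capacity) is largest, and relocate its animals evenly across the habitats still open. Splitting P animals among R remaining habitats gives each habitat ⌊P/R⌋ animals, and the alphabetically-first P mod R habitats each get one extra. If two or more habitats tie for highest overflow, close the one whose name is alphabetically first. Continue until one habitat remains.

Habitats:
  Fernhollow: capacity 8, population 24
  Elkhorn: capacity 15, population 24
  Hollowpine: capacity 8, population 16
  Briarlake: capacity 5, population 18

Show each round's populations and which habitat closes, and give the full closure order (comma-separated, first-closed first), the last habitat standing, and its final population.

Closure order: Fernhollow, Briarlake, Elkhorn
Last habitat: Hollowpine with 82 animals

Round 1: Briarlake=18 Elkhorn=24 Fernhollow=24 Hollowpine=16 → close Fernhollow (overflow 16)
  24÷3 = 8 each, +1 to first 0
Round 2: Briarlake=26 Elkhorn=32 Hollowpine=24 → close Briarlake (overflow 21)
  26÷2 = 13 each, +1 to first 0
Round 3: Elkhorn=45 Hollowpine=37 → close Elkhorn (overflow 30)
  45÷1 = 45 each, +1 to first 0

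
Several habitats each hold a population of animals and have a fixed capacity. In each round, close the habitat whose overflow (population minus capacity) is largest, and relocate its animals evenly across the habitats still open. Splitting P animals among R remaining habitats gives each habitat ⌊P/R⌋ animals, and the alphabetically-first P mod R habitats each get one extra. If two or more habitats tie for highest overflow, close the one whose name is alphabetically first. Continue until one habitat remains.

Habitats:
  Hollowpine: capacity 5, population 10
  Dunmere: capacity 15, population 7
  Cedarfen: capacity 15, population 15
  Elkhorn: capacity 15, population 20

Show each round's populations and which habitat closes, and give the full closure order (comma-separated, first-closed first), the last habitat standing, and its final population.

Round 1: Cedarfen=15 Dunmere=7 Elkhorn=20 Hollowpine=10 → close Elkhorn (overflow 5)
  20÷3 = 6 each, +1 to first 2
Round 2: Cedarfen=22 Dunmere=14 Hollowpine=16 → close Hollowpine (overflow 11)
  16÷2 = 8 each, +1 to first 0
Round 3: Cedarfen=30 Dunmere=22 → close Cedarfen (overflow 15)
  30÷1 = 30 each, +1 to first 0

Closure order: Elkhorn, Hollowpine, Cedarfen
Last habitat: Dunmere with 52 animals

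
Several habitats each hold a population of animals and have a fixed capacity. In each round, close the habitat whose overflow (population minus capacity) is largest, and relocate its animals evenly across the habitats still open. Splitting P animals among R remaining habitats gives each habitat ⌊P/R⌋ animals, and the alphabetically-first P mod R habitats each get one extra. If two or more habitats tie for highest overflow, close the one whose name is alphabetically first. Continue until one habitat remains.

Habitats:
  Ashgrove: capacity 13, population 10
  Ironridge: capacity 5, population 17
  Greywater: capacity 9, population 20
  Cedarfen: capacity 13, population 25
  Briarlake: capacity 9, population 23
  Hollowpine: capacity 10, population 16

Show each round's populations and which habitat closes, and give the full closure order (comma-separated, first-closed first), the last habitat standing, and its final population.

Closure order: Briarlake, Cedarfen, Greywater, Ironridge, Hollowpine
Last habitat: Ashgrove with 111 animals

Round 1: Ashgrove=10 Briarlake=23 Cedarfen=25 Greywater=20 Hollowpine=16 Ironridge=17 → close Briarlake (overflow 14)
  23÷5 = 4 each, +1 to first 3
Round 2: Ashgrove=15 Cedarfen=30 Greywater=25 Hollowpine=20 Ironridge=21 → close Cedarfen (overflow 17)
  30÷4 = 7 each, +1 to first 2
Round 3: Ashgrove=23 Greywater=33 Hollowpine=27 Ironridge=28 → close Greywater (overflow 24)
  33÷3 = 11 each, +1 to first 0
Round 4: Ashgrove=34 Hollowpine=38 Ironridge=39 → close Ironridge (overflow 34)
  39÷2 = 19 each, +1 to first 1
Round 5: Ashgrove=54 Hollowpine=57 → close Hollowpine (overflow 47)
  57÷1 = 57 each, +1 to first 0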